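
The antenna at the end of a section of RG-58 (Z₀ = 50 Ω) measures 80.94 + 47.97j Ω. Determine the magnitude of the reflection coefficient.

|Γ| ≈ 0.409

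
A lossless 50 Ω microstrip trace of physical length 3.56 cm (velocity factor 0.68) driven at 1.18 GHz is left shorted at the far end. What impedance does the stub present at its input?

Z_in ≈ +j176 Ω

λ = v/f = 0.68·c / 1.18 GHz = 0.173 m
βl = 2π·l/λ = 2π × 0.206 = 74.1°
tan(βl) = 3.52
For a shorted stub, Z_in = jZ_0·tan(βl)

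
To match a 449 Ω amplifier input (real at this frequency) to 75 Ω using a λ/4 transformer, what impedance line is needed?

Z_qwt ≈ 184 Ω

Z_qwt = √(Z_0·R_L) = √(75 × 449) = √33680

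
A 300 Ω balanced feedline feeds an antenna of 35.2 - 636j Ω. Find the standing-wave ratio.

VSWR ≈ 46.9

Γ = (Z_L − Z_0)/(Z_L + Z_0) = (-264.8 − j636)/(335.2 − j636)
|Γ| = 689/719 = 0.958
VSWR = (1 + |Γ|)/(1 − |Γ|) = 1.96/0.0417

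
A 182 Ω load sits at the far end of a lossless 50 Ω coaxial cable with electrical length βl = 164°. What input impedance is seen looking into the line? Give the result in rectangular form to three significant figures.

Z_in ≈ 94.3 + j84.1 Ω

tan(βl) = tan(164°) = -0.287
Z_in = Z_0·(Z_L + jZ_0·tanβl)/(Z_0 + jZ_L·tanβl)
     = 50·(182 − j14.3)/(50 − j52.2)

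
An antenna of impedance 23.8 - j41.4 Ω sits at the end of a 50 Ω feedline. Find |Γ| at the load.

Γ = (Z_L − Z_0)/(Z_L + Z_0) = (-26.2 − j41.4)/(73.8 − j41.4)
|Γ| = 49/84.6

|Γ| ≈ 0.579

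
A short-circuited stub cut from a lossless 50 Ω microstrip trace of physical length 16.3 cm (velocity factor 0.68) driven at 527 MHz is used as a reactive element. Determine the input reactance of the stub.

λ = v/f = 0.68·c / 527 MHz = 0.387 m
βl = 2π·l/λ = 2π × 0.421 = 152°
tan(βl) = -0.541
For a short-circuited stub, Z_in = jZ_0·tan(βl)

X_in ≈ -27 Ω (capacitive)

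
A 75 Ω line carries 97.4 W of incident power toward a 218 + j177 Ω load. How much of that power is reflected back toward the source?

|Γ| = |(143 + j177)/(293 + j177)| = 0.665
|Γ|² = 0.442
P_refl = |Γ|²·P_inc = 43 W, P_del = (1 − |Γ|²)·P_inc = 54.4 W

P_reflected ≈ 43 W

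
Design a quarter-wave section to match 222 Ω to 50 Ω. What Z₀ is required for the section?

Z_qwt ≈ 105 Ω

Z_qwt = √(Z_0·R_L) = √(50 × 222) = √11100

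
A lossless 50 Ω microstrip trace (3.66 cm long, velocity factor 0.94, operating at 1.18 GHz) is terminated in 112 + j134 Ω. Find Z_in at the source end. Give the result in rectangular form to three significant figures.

λ = v/f = 0.94·c / 1.18 GHz = 0.239 m
βl = 2π·l/λ = 2π × 0.153 = 55.1°
tan(βl) = tan(55.1°) = 1.44
Z_in = Z_0·(Z_L + jZ_0·tanβl)/(Z_0 + jZ_L·tanβl)
     = 50·(112 + j206)/(-142 + j161)

Z_in ≈ 18.6 − j51.3 Ω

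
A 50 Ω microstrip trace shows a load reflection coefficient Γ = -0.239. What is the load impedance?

Z_L = Z_0·(1 + Γ)/(1 − Γ) = 50·(0.761)/(1.24)

Z_L ≈ 30.7 Ω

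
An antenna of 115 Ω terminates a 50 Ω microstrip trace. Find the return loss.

RL ≈ 8.09 dB

Γ = (115 − 50)/(115 + 50) = 0.394
RL = −20·log₁₀|Γ| = −20·log₁₀(0.394)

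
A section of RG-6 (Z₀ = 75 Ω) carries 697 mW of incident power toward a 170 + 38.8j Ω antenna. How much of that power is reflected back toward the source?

P_reflected ≈ 119 mW

|Γ| = |(95 + j38.8)/(245 + j38.8)| = 0.414
|Γ|² = 0.171
P_refl = |Γ|²·P_inc = 119 mW, P_del = (1 − |Γ|²)·P_inc = 578 mW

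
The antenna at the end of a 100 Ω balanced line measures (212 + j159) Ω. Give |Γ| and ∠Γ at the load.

Γ = (Z_L − Z_0)/(Z_L + Z_0) = (112 + j159)/(312 + j159)
|Γ| = 194/350 = 0.555

Γ ≈ 0.555 ∠ 27.8°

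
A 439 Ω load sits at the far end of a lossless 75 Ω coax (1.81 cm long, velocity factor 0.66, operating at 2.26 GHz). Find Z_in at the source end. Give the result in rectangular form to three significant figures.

λ = v/f = 0.66·c / 2.26 GHz = 0.0876 m
βl = 2π·l/λ = 2π × 0.207 = 74.4°
tan(βl) = tan(74.4°) = 3.58
Z_in = Z_0·(Z_L + jZ_0·tanβl)/(Z_0 + jZ_L·tanβl)
     = 75·(439 + j268)/(75 + j1570)

Z_in ≈ 13.8 − j20.3 Ω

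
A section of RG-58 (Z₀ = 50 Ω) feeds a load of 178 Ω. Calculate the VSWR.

For a purely resistive load, VSWR = R_L/Z_0 or Z_0/R_L (whichever > 1) = 178/50

VSWR ≈ 3.56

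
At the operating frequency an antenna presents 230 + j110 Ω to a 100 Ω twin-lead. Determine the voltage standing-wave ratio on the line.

Γ = (Z_L − Z_0)/(Z_L + Z_0) = (130 + j110)/(330 + j110)
|Γ| = 170/348 = 0.49
VSWR = (1 + |Γ|)/(1 − |Γ|) = 1.49/0.51

VSWR ≈ 2.92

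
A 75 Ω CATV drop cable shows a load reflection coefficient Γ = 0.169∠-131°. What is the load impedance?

Z_L ≈ 58.3 − j15.3 Ω

Z_L = Z_0·(1 + Γ)/(1 − Γ) = 75·(0.889 − j0.128)/(1.11 + j0.128)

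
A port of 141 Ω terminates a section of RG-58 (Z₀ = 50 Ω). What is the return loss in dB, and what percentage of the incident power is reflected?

Γ = (141 − 50)/(141 + 50) = 0.476
RL = −20·log₁₀(0.476) = 6.44 dB
P_refl/P_inc = |Γ|² = 0.227

RL ≈ 6.44 dB; 22.7% of incident power reflected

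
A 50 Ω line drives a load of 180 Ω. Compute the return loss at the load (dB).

RL ≈ 4.96 dB

Γ = (180 − 50)/(180 + 50) = 0.565
RL = −20·log₁₀|Γ| = −20·log₁₀(0.565)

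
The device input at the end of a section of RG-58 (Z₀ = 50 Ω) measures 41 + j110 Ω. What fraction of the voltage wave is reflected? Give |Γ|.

|Γ| ≈ 0.773

Γ = (Z_L − Z_0)/(Z_L + Z_0) = (-9 + j110)/(91 + j110)
|Γ| = 110/143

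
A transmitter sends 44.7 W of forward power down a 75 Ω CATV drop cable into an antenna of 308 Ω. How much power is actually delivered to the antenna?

Γ = (308 − 75)/(308 + 75) = 0.608
|Γ|² = 0.37
P_refl = |Γ|²·P_inc = 16.5 W, P_del = (1 − |Γ|²)·P_inc = 28.2 W

P_delivered ≈ 28.2 W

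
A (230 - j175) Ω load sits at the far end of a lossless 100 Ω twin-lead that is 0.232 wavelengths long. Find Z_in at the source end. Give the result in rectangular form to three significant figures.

Z_in ≈ 26.6 + j10.2 Ω

βl = 2π × 0.232 = 83.5°
tan(βl) = tan(83.5°) = 8.8
Z_in = Z_0·(Z_L + jZ_0·tanβl)/(Z_0 + jZ_L·tanβl)
     = 100·(230 + j705)/(1640 + j2020)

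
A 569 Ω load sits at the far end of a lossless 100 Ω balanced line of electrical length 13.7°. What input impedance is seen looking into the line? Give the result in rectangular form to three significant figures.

Z_in ≈ 206 − j262 Ω

tan(βl) = tan(13.7°) = 0.244
Z_in = Z_0·(Z_L + jZ_0·tanβl)/(Z_0 + jZ_L·tanβl)
     = 100·(569 + j24.4)/(100 + j139)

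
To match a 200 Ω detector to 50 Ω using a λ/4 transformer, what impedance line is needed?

Z_qwt ≈ 100 Ω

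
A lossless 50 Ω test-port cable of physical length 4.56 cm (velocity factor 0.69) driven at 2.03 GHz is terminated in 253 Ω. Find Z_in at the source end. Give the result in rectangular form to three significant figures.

λ = v/f = 0.69·c / 2.03 GHz = 0.102 m
βl = 2π·l/λ = 2π × 0.447 = 161°
tan(βl) = tan(161°) = -0.345
Z_in = Z_0·(Z_L + jZ_0·tanβl)/(Z_0 + jZ_L·tanβl)
     = 50·(253 − j17.2)/(50 − j87.2)

Z_in ≈ 70.1 + j105 Ω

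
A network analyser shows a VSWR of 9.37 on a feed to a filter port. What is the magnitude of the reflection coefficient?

|Γ| = (S − 1)/(S + 1) = (9.37 − 1)/(9.37 + 1) = 8.37/10.4

|Γ| ≈ 0.807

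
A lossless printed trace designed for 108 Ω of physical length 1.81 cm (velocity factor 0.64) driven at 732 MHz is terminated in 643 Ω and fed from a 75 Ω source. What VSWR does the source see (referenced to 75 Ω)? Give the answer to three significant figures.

VSWR ≈ 7.8

λ = v/f = 0.64·c / 732 MHz = 0.262 m
βl = 2π·l/λ = 2π × 0.069 = 24.8°
tan(βl) = 0.463
Z_in = Z_0·(Z_L + jZ_0·tanβl)/(Z_0 + jZ_L·tanβl) = 90.8 − j200 Ω
Γ_s = (Z_in − Z_s)/(Z_in + Z_s) = (15.8 − j200)/(166 − j200), |Γ_s| = 0.773
VSWR = (1 + |Γ_s|)/(1 − |Γ_s|)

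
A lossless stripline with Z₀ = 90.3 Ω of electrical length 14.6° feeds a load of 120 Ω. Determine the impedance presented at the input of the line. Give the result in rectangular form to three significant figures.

tan(βl) = tan(14.6°) = 0.26
Z_in = Z_0·(Z_L + jZ_0·tanβl)/(Z_0 + jZ_L·tanβl)
     = 90.3·(120 + j23.5)/(90.3 + j31.3)

Z_in ≈ 114 − j16.1 Ω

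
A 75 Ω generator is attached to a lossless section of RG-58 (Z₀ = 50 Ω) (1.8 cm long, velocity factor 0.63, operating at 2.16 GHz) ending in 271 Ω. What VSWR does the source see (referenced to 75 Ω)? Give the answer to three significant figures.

VSWR ≈ 7.8

λ = v/f = 0.63·c / 2.16 GHz = 0.0875 m
βl = 2π·l/λ = 2π × 0.206 = 74.1°
tan(βl) = 3.5
Z_in = Z_0·(Z_L + jZ_0·tanβl)/(Z_0 + jZ_L·tanβl) = 9.95 − j13.8 Ω
Γ_s = (Z_in − Z_s)/(Z_in + Z_s) = (-65 − j13.8)/(85 − j13.8), |Γ_s| = 0.773
VSWR = (1 + |Γ_s|)/(1 − |Γ_s|)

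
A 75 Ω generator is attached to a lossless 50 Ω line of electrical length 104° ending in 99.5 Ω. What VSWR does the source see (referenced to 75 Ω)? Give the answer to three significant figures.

tan(βl) = -4.01
Z_in = Z_0·(Z_L + jZ_0·tanβl)/(Z_0 + jZ_L·tanβl) = 26.3 + j9.17 Ω
Γ_s = (Z_in − Z_s)/(Z_in + Z_s) = (-48.7 + j9.17)/(101 + j9.17), |Γ_s| = 0.488
VSWR = (1 + |Γ_s|)/(1 − |Γ_s|)

VSWR ≈ 2.9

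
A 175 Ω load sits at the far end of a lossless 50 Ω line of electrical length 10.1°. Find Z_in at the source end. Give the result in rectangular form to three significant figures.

tan(βl) = tan(10.1°) = 0.178
Z_in = Z_0·(Z_L + jZ_0·tanβl)/(Z_0 + jZ_L·tanβl)
     = 50·(175 + j8.91)/(50 + j31.2)

Z_in ≈ 130 − j72.2 Ω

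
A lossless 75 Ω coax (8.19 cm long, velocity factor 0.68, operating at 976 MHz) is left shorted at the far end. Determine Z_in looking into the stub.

λ = v/f = 0.68·c / 976 MHz = 0.209 m
βl = 2π·l/λ = 2π × 0.392 = 141°
tan(βl) = -0.808
For a shorted stub, Z_in = jZ_0·tan(βl)

Z_in ≈ −j60.6 Ω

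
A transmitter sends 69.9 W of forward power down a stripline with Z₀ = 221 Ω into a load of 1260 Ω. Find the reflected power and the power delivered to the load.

P_reflected ≈ 34.4 W; P_delivered ≈ 35.5 W

Γ = (1260 − 221)/(1260 + 221) = 0.702
|Γ|² = 0.492
P_refl = |Γ|²·P_inc = 34.4 W, P_del = (1 − |Γ|²)·P_inc = 35.5 W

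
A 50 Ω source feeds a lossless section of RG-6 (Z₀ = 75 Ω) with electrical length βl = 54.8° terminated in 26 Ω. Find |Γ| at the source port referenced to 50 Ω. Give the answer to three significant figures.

|Γ| ≈ 0.563

tan(βl) = 1.42
Z_in = Z_0·(Z_L + jZ_0·tanβl)/(Z_0 + jZ_L·tanβl) = 63 + j75.3 Ω
Γ_s = (Z_in − Z_s)/(Z_in + Z_s) = (13 + j75.3)/(113 + j75.3), |Γ_s| = 0.563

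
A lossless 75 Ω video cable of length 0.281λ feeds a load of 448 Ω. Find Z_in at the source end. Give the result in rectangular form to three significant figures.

Z_in ≈ 13 + j14.4 Ω

βl = 2π × 0.281 = 101°
tan(βl) = tan(101°) = -5.07
Z_in = Z_0·(Z_L + jZ_0·tanβl)/(Z_0 + jZ_L·tanβl)
     = 75·(448 − j380)/(75 − j2270)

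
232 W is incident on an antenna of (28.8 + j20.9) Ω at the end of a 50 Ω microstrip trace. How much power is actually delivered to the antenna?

P_delivered ≈ 201 W

|Γ| = |(-21.2 + j20.9)/(78.8 + j20.9)| = 0.365
|Γ|² = 0.133
P_refl = |Γ|²·P_inc = 30.9 W, P_del = (1 − |Γ|²)·P_inc = 201 W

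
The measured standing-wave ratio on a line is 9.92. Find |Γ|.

|Γ| = (S − 1)/(S + 1) = (9.92 − 1)/(9.92 + 1) = 8.92/10.9

|Γ| ≈ 0.817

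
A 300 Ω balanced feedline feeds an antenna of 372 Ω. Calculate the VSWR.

VSWR ≈ 1.24

Γ = (372 − 300)/(372 + 300) = 0.107
VSWR = (1 + 0.107)/(1 − 0.107)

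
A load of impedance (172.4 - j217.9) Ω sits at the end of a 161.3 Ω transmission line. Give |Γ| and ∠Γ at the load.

Γ ≈ 0.547 ∠ -53.9°

Γ = (Z_L − Z_0)/(Z_L + Z_0) = (11.1 − j217.9)/(333.7 − j217.9)
|Γ| = 218/399 = 0.547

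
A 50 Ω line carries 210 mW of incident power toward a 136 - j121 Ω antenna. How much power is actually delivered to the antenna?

P_delivered ≈ 116 mW

|Γ| = |(86 − j121)/(186 − j121)| = 0.669
|Γ|² = 0.448
P_refl = |Γ|²·P_inc = 94 mW, P_del = (1 − |Γ|²)·P_inc = 116 mW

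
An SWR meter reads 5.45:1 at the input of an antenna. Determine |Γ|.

|Γ| ≈ 0.69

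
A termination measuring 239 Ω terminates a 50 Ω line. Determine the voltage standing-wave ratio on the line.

VSWR ≈ 4.78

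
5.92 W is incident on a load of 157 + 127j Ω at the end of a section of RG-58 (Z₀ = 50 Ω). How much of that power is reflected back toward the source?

|Γ| = |(107 + j127)/(207 + j127)| = 0.684
|Γ|² = 0.468
P_refl = |Γ|²·P_inc = 2.77 W, P_del = (1 − |Γ|²)·P_inc = 3.15 W

P_reflected ≈ 2.77 W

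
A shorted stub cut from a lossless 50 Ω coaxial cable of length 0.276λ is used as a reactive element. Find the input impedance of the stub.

βl = 2π × 0.276 = 99.4°
tan(βl) = -6.07
For a shorted stub, Z_in = jZ_0·tan(βl)

Z_in ≈ −j303 Ω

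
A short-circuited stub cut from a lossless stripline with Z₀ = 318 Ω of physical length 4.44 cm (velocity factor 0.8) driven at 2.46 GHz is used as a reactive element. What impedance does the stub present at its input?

λ = v/f = 0.8·c / 2.46 GHz = 0.0976 m
βl = 2π·l/λ = 2π × 0.455 = 164°
tan(βl) = -0.29
For a short-circuited stub, Z_in = jZ_0·tan(βl)

Z_in ≈ −j92.2 Ω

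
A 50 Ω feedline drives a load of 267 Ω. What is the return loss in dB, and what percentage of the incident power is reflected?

Γ = (267 − 50)/(267 + 50) = 0.685
RL = −20·log₁₀(0.685) = 3.29 dB
P_refl/P_inc = |Γ|² = 0.469

RL ≈ 3.29 dB; 46.9% of incident power reflected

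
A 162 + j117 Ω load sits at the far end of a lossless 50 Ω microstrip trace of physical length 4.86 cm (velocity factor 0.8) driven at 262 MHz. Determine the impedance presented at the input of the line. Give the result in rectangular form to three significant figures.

Z_in ≈ 140 − j121 Ω

λ = v/f = 0.8·c / 262 MHz = 0.916 m
βl = 2π·l/λ = 2π × 0.0531 = 19.1°
tan(βl) = tan(19.1°) = 0.346
Z_in = Z_0·(Z_L + jZ_0·tanβl)/(Z_0 + jZ_L·tanβl)
     = 50·(162 + j134)/(9.49 + j56.1)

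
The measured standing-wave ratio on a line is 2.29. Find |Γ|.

|Γ| = (S − 1)/(S + 1) = (2.29 − 1)/(2.29 + 1) = 1.29/3.29

|Γ| ≈ 0.392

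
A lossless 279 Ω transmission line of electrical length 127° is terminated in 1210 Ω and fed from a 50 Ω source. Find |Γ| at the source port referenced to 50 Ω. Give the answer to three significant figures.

tan(βl) = -1.33
Z_in = Z_0·(Z_L + jZ_0·tanβl)/(Z_0 + jZ_L·tanβl) = 97.9 + j193 Ω
Γ_s = (Z_in − Z_s)/(Z_in + Z_s) = (47.9 + j193)/(148 + j193), |Γ_s| = 0.818

|Γ| ≈ 0.818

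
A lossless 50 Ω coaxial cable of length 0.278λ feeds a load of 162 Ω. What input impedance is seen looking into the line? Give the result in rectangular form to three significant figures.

Z_in ≈ 15.9 + j8.02 Ω

βl = 2π × 0.278 = 100°
tan(βl) = tan(100°) = -5.63
Z_in = Z_0·(Z_L + jZ_0·tanβl)/(Z_0 + jZ_L·tanβl)
     = 50·(162 − j281)/(50 − j911)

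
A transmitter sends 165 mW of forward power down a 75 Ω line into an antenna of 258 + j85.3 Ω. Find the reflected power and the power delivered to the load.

|Γ| = |(183 + j85.3)/(333 + j85.3)| = 0.587
|Γ|² = 0.345
P_refl = |Γ|²·P_inc = 56.9 mW, P_del = (1 − |Γ|²)·P_inc = 108 mW

P_reflected ≈ 56.9 mW; P_delivered ≈ 108 mW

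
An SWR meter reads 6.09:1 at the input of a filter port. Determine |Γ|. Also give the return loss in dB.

|Γ| ≈ 0.718; return loss ≈ 2.88 dB

|Γ| = (S − 1)/(S + 1) = (6.09 − 1)/(6.09 + 1) = 5.09/7.09
RL = −20·log₁₀|Γ| = −20·log₁₀(0.718)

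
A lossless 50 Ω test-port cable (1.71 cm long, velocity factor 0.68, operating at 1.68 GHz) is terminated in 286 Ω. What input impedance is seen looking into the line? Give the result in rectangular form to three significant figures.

λ = v/f = 0.68·c / 1.68 GHz = 0.121 m
βl = 2π·l/λ = 2π × 0.141 = 50.7°
tan(βl) = tan(50.7°) = 1.22
Z_in = Z_0·(Z_L + jZ_0·tanβl)/(Z_0 + jZ_L·tanβl)
     = 50·(286 + j61.1)/(50 + j349)

Z_in ≈ 14.3 − j38.9 Ω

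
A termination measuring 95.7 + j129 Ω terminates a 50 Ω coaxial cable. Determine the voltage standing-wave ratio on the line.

VSWR ≈ 5.74

Γ = (Z_L − Z_0)/(Z_L + Z_0) = (45.7 + j129)/(145.7 + j129)
|Γ| = 137/195 = 0.703
VSWR = (1 + |Γ|)/(1 − |Γ|) = 1.7/0.297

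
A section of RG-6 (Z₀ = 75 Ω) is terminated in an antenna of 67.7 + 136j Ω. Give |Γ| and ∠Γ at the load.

Γ ≈ 0.691 ∠ 49.4°

Γ = (Z_L − Z_0)/(Z_L + Z_0) = (-7.3 + j136)/(142.7 + j136)
|Γ| = 136/197 = 0.691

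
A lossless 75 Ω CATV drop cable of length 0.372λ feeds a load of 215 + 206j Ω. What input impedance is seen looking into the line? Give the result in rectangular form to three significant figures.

Z_in ≈ 18.9 + j47.8 Ω

βl = 2π × 0.372 = 134°
tan(βl) = tan(134°) = -1.04
Z_in = Z_0·(Z_L + jZ_0·tanβl)/(Z_0 + jZ_L·tanβl)
     = 75·(215 + j128)/(289 − j223)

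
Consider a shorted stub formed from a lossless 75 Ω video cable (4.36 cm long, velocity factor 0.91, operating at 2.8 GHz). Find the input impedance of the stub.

λ = v/f = 0.91·c / 2.8 GHz = 0.0975 m
βl = 2π·l/λ = 2π × 0.447 = 161°
tan(βl) = -0.345
For a shorted stub, Z_in = jZ_0·tan(βl)

Z_in ≈ −j25.8 Ω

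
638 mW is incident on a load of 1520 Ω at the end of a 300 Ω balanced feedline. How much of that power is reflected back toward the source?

P_reflected ≈ 287 mW

Γ = (1520 − 300)/(1520 + 300) = 0.67
|Γ|² = 0.449
P_refl = |Γ|²·P_inc = 287 mW, P_del = (1 − |Γ|²)·P_inc = 351 mW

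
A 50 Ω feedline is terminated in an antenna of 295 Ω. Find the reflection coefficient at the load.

Γ = 0.71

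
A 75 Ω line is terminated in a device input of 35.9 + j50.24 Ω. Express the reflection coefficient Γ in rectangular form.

Γ ≈ -0.122 + j0.508

Γ = (Z_L − Z_0)/(Z_L + Z_0) = (-39.1 + j50.24)/(110.9 + j50.24)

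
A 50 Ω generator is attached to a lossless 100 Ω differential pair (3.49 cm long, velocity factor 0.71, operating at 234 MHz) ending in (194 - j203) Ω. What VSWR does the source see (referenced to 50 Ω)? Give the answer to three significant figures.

VSWR ≈ 7.22

λ = v/f = 0.71·c / 234 MHz = 0.91 m
βl = 2π·l/λ = 2π × 0.0383 = 13.8°
tan(βl) = 0.246
Z_in = Z_0·(Z_L + jZ_0·tanβl)/(Z_0 + jZ_L·tanβl) = 83.2 − j146 Ω
Γ_s = (Z_in − Z_s)/(Z_in + Z_s) = (33.2 − j146)/(133 − j146), |Γ_s| = 0.757
VSWR = (1 + |Γ_s|)/(1 − |Γ_s|)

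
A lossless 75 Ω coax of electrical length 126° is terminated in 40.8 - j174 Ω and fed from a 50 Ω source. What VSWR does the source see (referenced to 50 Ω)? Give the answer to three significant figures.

VSWR ≈ 15.5

tan(βl) = -1.38
Z_in = Z_0·(Z_L + jZ_0·tanβl)/(Z_0 + jZ_L·tanβl) = 22 + j119 Ω
Γ_s = (Z_in − Z_s)/(Z_in + Z_s) = (-28 + j119)/(72 + j119), |Γ_s| = 0.879
VSWR = (1 + |Γ_s|)/(1 − |Γ_s|)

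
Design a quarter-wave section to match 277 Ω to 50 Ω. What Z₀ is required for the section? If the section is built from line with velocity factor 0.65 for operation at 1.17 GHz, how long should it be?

Z_qwt = √(Z_0·R_L) = √(50 × 277) = √13850
λ = 0.65·c/f = 0.167 m, so l = λ/4 = 0.0417 m

Z_qwt ≈ 118 Ω; length ≈ 4.17 cm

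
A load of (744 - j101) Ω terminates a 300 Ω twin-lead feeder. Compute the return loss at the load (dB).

Γ = (444 − j101)/(1044 − j101), |Γ| = 0.434
RL = −20·log₁₀|Γ| = −20·log₁₀(0.434)

RL ≈ 7.25 dB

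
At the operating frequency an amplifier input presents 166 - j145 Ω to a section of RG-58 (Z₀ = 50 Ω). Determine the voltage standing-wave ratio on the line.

Γ = (Z_L − Z_0)/(Z_L + Z_0) = (116 − j145)/(216 − j145)
|Γ| = 186/260 = 0.714
VSWR = (1 + |Γ|)/(1 − |Γ|) = 1.71/0.286

VSWR ≈ 5.99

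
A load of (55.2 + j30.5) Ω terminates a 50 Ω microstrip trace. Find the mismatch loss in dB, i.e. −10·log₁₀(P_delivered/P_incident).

Γ = (5.2 + j30.5)/(105.2 + j30.5), |Γ| = 0.282
|Γ|² = 0.0798, so P_del/P_inc = 1 − |Γ|² = 0.92
ML = −10·log₁₀(1 − |Γ|²)

mismatch loss ≈ 0.361 dB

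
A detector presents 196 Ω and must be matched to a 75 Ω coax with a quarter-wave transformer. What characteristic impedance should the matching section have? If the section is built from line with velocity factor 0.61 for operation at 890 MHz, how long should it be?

Z_qwt ≈ 121 Ω; length ≈ 5.14 cm

Z_qwt = √(Z_0·R_L) = √(75 × 196) = √14700
λ = 0.61·c/f = 0.206 m, so l = λ/4 = 0.0514 m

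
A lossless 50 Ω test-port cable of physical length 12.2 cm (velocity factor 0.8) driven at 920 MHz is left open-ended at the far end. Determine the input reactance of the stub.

λ = v/f = 0.8·c / 920 MHz = 0.261 m
βl = 2π·l/λ = 2π × 0.468 = 168°
tan(βl) = -0.206
For an open-ended stub, Z_in = −jZ_0·cot(βl) = −jZ_0/tan(βl)

X_in ≈ 243 Ω (inductive)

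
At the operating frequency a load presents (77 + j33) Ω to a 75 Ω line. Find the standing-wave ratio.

Γ = (Z_L − Z_0)/(Z_L + Z_0) = (2 + j33)/(152 + j33)
|Γ| = 33.1/156 = 0.213
VSWR = (1 + |Γ|)/(1 − |Γ|) = 1.21/0.787

VSWR ≈ 1.54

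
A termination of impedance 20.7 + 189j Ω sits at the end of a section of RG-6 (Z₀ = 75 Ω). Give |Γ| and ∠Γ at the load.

Γ = (Z_L − Z_0)/(Z_L + Z_0) = (-54.3 + j189)/(95.7 + j189)
|Γ| = 197/212 = 0.928

Γ ≈ 0.928 ∠ 42.9°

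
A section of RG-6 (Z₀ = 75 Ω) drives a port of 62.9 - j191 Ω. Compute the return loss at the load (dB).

RL ≈ 1.8 dB

Γ = (-12.1 − j191)/(137.9 − j191), |Γ| = 0.812
RL = −20·log₁₀|Γ| = −20·log₁₀(0.812)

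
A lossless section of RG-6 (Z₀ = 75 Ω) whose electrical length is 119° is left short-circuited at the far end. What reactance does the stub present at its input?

tan(βl) = -1.8
For a short-circuited stub, Z_in = jZ_0·tan(βl)

X_in ≈ -135 Ω (capacitive)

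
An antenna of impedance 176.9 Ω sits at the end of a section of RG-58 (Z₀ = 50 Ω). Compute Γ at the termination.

Γ = 0.559

Γ = (Z_L − Z_0)/(Z_L + Z_0) = (176.9 − 50)/(176.9 + 50) = 126.9/226.9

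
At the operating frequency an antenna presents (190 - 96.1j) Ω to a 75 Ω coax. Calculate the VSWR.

VSWR ≈ 3.27

Γ = (Z_L − Z_0)/(Z_L + Z_0) = (115 − j96.1)/(265 − j96.1)
|Γ| = 150/282 = 0.532
VSWR = (1 + |Γ|)/(1 − |Γ|) = 1.53/0.468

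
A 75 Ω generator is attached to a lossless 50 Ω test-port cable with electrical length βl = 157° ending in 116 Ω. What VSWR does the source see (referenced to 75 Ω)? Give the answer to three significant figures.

VSWR ≈ 1.91

tan(βl) = -0.424
Z_in = Z_0·(Z_L + jZ_0·tanβl)/(Z_0 + jZ_L·tanβl) = 69.5 + j47.2 Ω
Γ_s = (Z_in − Z_s)/(Z_in + Z_s) = (-5.5 + j47.2)/(145 + j47.2), |Γ_s| = 0.313
VSWR = (1 + |Γ_s|)/(1 − |Γ_s|)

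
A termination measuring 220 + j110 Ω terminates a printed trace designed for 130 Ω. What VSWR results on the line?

VSWR ≈ 2.26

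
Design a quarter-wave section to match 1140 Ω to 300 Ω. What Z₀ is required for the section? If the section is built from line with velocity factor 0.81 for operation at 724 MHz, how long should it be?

Z_qwt = √(Z_0·R_L) = √(300 × 1140) = √342000
λ = 0.81·c/f = 0.336 m, so l = λ/4 = 0.0839 m

Z_qwt ≈ 585 Ω; length ≈ 8.39 cm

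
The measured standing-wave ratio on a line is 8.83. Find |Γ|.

|Γ| ≈ 0.797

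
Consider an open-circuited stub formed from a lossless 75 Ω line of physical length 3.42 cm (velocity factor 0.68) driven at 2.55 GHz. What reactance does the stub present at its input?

λ = v/f = 0.68·c / 2.55 GHz = 0.08 m
βl = 2π·l/λ = 2π × 0.427 = 154°
tan(βl) = -0.49
For an open-circuited stub, Z_in = −jZ_0·cot(βl) = −jZ_0/tan(βl)

X_in ≈ 153 Ω (inductive)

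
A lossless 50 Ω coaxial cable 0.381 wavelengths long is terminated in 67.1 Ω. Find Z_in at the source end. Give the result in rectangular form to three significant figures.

βl = 2π × 0.381 = 137°
tan(βl) = tan(137°) = -0.927
Z_in = Z_0·(Z_L + jZ_0·tanβl)/(Z_0 + jZ_L·tanβl)
     = 50·(67.1 − j46.4)/(50 − j62.2)

Z_in ≈ 49 + j14.6 Ω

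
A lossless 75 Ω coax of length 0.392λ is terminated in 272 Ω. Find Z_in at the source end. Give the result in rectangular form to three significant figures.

βl = 2π × 0.392 = 141°
tan(βl) = tan(141°) = -0.806
Z_in = Z_0·(Z_L + jZ_0·tanβl)/(Z_0 + jZ_L·tanβl)
     = 75·(272 − j60.5)/(75 − j219)

Z_in ≈ 47 + j76.9 Ω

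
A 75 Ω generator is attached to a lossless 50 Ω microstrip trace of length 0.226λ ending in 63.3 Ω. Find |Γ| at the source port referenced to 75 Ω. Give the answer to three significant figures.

βl = 2π × 0.226 = 81.4°
tan(βl) = 6.58
Z_in = Z_0·(Z_L + jZ_0·tanβl)/(Z_0 + jZ_L·tanβl) = 39.8 − j2.82 Ω
Γ_s = (Z_in − Z_s)/(Z_in + Z_s) = (-35.2 − j2.82)/(115 − j2.82), |Γ_s| = 0.307

|Γ| ≈ 0.307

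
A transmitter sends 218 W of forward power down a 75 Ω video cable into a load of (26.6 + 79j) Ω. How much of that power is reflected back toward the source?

|Γ| = |(-48.4 + j79)/(101.6 + j79)| = 0.72
|Γ|² = 0.518
P_refl = |Γ|²·P_inc = 113 W, P_del = (1 − |Γ|²)·P_inc = 105 W

P_reflected ≈ 113 W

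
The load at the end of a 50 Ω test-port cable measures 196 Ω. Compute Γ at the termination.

Γ = 0.593

Γ = (Z_L − Z_0)/(Z_L + Z_0) = (196 − 50)/(196 + 50) = 146/246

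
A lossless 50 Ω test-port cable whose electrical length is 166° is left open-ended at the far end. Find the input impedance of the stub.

Z_in ≈ +j201 Ω

tan(βl) = -0.249
For an open-ended stub, Z_in = −jZ_0·cot(βl) = −jZ_0/tan(βl)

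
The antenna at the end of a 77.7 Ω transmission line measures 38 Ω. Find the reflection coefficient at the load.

Γ = -0.343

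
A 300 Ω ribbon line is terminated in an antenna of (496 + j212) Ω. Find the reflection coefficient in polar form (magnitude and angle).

Γ = (Z_L − Z_0)/(Z_L + Z_0) = (196 + j212)/(796 + j212)
|Γ| = 289/824 = 0.35

Γ ≈ 0.35 ∠ 32.3°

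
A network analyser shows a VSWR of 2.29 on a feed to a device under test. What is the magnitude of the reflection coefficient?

|Γ| ≈ 0.392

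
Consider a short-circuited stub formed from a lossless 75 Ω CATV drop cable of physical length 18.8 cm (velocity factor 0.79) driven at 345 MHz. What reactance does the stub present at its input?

λ = v/f = 0.79·c / 345 MHz = 0.687 m
βl = 2π·l/λ = 2π × 0.274 = 98.5°
tan(βl) = -6.67
For a short-circuited stub, Z_in = jZ_0·tan(βl)

X_in ≈ -501 Ω (capacitive)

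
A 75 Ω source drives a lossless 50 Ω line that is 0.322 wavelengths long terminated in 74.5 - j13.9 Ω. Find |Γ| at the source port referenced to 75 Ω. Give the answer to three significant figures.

|Γ| ≈ 0.333

βl = 2π × 0.322 = 116°
tan(βl) = -2.06
Z_in = Z_0·(Z_L + jZ_0·tanβl)/(Z_0 + jZ_L·tanβl) = 40.7 + j18.6 Ω
Γ_s = (Z_in − Z_s)/(Z_in + Z_s) = (-34.3 + j18.6)/(116 + j18.6), |Γ_s| = 0.333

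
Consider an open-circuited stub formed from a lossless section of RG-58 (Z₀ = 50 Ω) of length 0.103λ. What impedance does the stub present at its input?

βl = 2π × 0.103 = 37.1°
tan(βl) = 0.756
For an open-circuited stub, Z_in = −jZ_0·cot(βl) = −jZ_0/tan(βl)

Z_in ≈ −j66.2 Ω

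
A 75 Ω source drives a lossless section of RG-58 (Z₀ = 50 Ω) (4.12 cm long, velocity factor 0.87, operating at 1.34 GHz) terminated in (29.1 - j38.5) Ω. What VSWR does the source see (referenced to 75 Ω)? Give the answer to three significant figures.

VSWR ≈ 3.8

λ = v/f = 0.87·c / 1.34 GHz = 0.195 m
βl = 2π·l/λ = 2π × 0.212 = 76.1°
tan(βl) = 4.06
Z_in = Z_0·(Z_L + jZ_0·tanβl)/(Z_0 + jZ_L·tanβl) = 22.5 + j27 Ω
Γ_s = (Z_in − Z_s)/(Z_in + Z_s) = (-52.5 + j27)/(97.5 + j27), |Γ_s| = 0.583
VSWR = (1 + |Γ_s|)/(1 − |Γ_s|)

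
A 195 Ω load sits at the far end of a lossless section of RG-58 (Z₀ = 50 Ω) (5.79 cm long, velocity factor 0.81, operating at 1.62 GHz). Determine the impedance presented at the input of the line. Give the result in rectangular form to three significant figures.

λ = v/f = 0.81·c / 1.62 GHz = 0.15 m
βl = 2π·l/λ = 2π × 0.386 = 139°
tan(βl) = tan(139°) = -0.871
Z_in = Z_0·(Z_L + jZ_0·tanβl)/(Z_0 + jZ_L·tanβl)
     = 50·(195 − j43.5)/(50 − j170)

Z_in ≈ 27.4 + j49.4 Ω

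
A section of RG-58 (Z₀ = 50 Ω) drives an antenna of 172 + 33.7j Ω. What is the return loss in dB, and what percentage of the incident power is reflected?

RL ≈ 4.98 dB; 31.8% of incident power reflected

Γ = (122 + j33.7)/(222 + j33.7), |Γ| = 0.564
RL = −20·log₁₀(0.564) = 4.98 dB
P_refl/P_inc = |Γ|² = 0.318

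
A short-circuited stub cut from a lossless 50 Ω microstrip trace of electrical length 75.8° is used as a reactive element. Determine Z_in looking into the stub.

tan(βl) = 3.95
For a short-circuited stub, Z_in = jZ_0·tan(βl)

Z_in ≈ +j198 Ω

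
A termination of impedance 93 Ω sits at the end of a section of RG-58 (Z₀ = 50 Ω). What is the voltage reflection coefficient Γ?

Γ = (Z_L − Z_0)/(Z_L + Z_0) = (93 − 50)/(93 + 50) = 43/143

Γ = 0.301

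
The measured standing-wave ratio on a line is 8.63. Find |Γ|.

|Γ| ≈ 0.792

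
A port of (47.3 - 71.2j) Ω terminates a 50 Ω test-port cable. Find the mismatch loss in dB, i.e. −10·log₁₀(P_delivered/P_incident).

Γ = (-2.7 − j71.2)/(97.3 − j71.2), |Γ| = 0.591
|Γ|² = 0.349, so P_del/P_inc = 1 − |Γ|² = 0.651
ML = −10·log₁₀(1 − |Γ|²)

mismatch loss ≈ 1.87 dB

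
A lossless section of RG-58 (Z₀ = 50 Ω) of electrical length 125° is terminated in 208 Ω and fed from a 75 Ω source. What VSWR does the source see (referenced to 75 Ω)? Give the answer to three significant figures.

VSWR ≈ 5.13

tan(βl) = -1.43
Z_in = Z_0·(Z_L + jZ_0·tanβl)/(Z_0 + jZ_L·tanβl) = 17.4 + j32.1 Ω
Γ_s = (Z_in − Z_s)/(Z_in + Z_s) = (-57.6 + j32.1)/(92.4 + j32.1), |Γ_s| = 0.674
VSWR = (1 + |Γ_s|)/(1 − |Γ_s|)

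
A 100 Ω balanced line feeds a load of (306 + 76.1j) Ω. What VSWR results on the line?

VSWR ≈ 3.27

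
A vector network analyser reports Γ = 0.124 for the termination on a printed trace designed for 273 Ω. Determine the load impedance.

Z_L ≈ 350 Ω

Z_L = Z_0·(1 + Γ)/(1 − Γ) = 273·(1.12)/(0.876)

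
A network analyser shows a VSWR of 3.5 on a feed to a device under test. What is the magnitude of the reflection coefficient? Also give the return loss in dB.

|Γ| = (S − 1)/(S + 1) = (3.5 − 1)/(3.5 + 1) = 2.5/4.5
RL = −20·log₁₀|Γ| = −20·log₁₀(0.556)

|Γ| ≈ 0.556; return loss ≈ 5.11 dB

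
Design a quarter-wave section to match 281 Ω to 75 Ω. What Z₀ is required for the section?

Z_qwt ≈ 145 Ω

Z_qwt = √(Z_0·R_L) = √(75 × 281) = √21080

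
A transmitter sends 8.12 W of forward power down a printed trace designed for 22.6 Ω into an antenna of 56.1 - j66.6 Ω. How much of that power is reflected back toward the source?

|Γ| = |(33.5 − j66.6)/(78.7 − j66.6)| = 0.723
|Γ|² = 0.523
P_refl = |Γ|²·P_inc = 4.25 W, P_del = (1 − |Γ|²)·P_inc = 3.87 W

P_reflected ≈ 4.25 W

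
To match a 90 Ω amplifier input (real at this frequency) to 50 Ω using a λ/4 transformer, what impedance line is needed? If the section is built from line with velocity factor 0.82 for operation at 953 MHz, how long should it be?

Z_qwt ≈ 67.1 Ω; length ≈ 6.45 cm

Z_qwt = √(Z_0·R_L) = √(50 × 90) = √4500
λ = 0.82·c/f = 0.258 m, so l = λ/4 = 0.0645 m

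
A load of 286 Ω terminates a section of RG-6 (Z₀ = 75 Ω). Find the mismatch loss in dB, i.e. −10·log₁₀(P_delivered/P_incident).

mismatch loss ≈ 1.82 dB

Γ = (286 − 75)/(286 + 75) = 0.584
|Γ|² = 0.342, so P_del/P_inc = 1 − |Γ|² = 0.658
ML = −10·log₁₀(1 − |Γ|²)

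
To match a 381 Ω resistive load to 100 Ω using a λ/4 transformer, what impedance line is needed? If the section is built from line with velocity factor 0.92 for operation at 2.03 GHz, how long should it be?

Z_qwt ≈ 195 Ω; length ≈ 3.4 cm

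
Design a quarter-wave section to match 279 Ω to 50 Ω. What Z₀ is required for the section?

Z_qwt ≈ 118 Ω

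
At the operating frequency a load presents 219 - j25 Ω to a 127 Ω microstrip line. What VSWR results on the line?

Γ = (Z_L − Z_0)/(Z_L + Z_0) = (92 − j25)/(346 − j25)
|Γ| = 95.3/347 = 0.275
VSWR = (1 + |Γ|)/(1 − |Γ|) = 1.27/0.725

VSWR ≈ 1.76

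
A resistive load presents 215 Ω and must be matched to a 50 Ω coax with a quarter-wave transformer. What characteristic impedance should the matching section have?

Z_qwt = √(Z_0·R_L) = √(50 × 215) = √10750

Z_qwt ≈ 104 Ω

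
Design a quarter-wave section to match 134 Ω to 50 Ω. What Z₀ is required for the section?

Z_qwt = √(Z_0·R_L) = √(50 × 134) = √6700

Z_qwt ≈ 81.9 Ω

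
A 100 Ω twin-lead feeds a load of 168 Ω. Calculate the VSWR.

VSWR ≈ 1.68

For a purely resistive load, VSWR = R_L/Z_0 or Z_0/R_L (whichever > 1) = 168/100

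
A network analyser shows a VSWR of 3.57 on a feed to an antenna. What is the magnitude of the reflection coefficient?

|Γ| ≈ 0.562

|Γ| = (S − 1)/(S + 1) = (3.57 − 1)/(3.57 + 1) = 2.57/4.57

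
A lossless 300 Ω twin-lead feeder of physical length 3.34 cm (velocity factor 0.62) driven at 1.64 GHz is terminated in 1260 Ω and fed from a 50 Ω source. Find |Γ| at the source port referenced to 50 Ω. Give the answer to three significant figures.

λ = v/f = 0.62·c / 1.64 GHz = 0.113 m
βl = 2π·l/λ = 2π × 0.294 = 106°
tan(βl) = -3.48
Z_in = Z_0·(Z_L + jZ_0·tanβl)/(Z_0 + jZ_L·tanβl) = 77 + j80.9 Ω
Γ_s = (Z_in − Z_s)/(Z_in + Z_s) = (27 + j80.9)/(127 + j80.9), |Γ_s| = 0.566

|Γ| ≈ 0.566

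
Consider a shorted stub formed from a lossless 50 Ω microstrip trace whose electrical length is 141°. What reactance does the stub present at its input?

tan(βl) = -0.81
For a shorted stub, Z_in = jZ_0·tan(βl)

X_in ≈ -40.5 Ω (capacitive)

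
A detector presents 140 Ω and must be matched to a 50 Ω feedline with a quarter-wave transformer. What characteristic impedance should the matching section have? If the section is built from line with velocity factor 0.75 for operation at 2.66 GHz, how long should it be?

Z_qwt = √(Z_0·R_L) = √(50 × 140) = √7000
λ = 0.75·c/f = 0.0846 m, so l = λ/4 = 0.0211 m

Z_qwt ≈ 83.7 Ω; length ≈ 2.11 cm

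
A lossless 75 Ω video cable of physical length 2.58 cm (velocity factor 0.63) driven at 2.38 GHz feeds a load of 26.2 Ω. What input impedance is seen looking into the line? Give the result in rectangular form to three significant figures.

λ = v/f = 0.63·c / 2.38 GHz = 0.0794 m
βl = 2π·l/λ = 2π × 0.325 = 117°
tan(βl) = tan(117°) = -1.97
Z_in = Z_0·(Z_L + jZ_0·tanβl)/(Z_0 + jZ_L·tanβl)
     = 75·(26.2 − j147)/(75 − j51.5)

Z_in ≈ 86.6 − j88 Ω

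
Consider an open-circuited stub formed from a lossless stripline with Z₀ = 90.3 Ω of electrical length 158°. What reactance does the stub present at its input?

X_in ≈ 224 Ω (inductive)

tan(βl) = -0.404
For an open-circuited stub, Z_in = −jZ_0·cot(βl) = −jZ_0/tan(βl)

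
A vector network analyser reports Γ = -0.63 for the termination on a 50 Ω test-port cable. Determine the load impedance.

Z_L ≈ 11.3 Ω

Z_L = Z_0·(1 + Γ)/(1 − Γ) = 50·(0.37)/(1.63)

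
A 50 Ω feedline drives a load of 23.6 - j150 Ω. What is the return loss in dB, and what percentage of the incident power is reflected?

RL ≈ 0.804 dB; 83.1% of incident power reflected

Γ = (-26.4 − j150)/(73.6 − j150), |Γ| = 0.912
RL = −20·log₁₀(0.912) = 0.804 dB
P_refl/P_inc = |Γ|² = 0.831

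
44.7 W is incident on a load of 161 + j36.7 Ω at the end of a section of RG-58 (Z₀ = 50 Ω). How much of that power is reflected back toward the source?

|Γ| = |(111 + j36.7)/(211 + j36.7)| = 0.546
|Γ|² = 0.298
P_refl = |Γ|²·P_inc = 13.3 W, P_del = (1 − |Γ|²)·P_inc = 31.4 W

P_reflected ≈ 13.3 W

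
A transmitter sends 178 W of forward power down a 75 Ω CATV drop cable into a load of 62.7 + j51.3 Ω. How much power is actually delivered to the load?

P_delivered ≈ 155 W

|Γ| = |(-12.3 + j51.3)/(137.7 + j51.3)| = 0.359
|Γ|² = 0.129
P_refl = |Γ|²·P_inc = 22.9 W, P_del = (1 − |Γ|²)·P_inc = 155 W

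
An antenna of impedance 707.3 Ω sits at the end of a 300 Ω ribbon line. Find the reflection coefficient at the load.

Γ = (Z_L − Z_0)/(Z_L + Z_0) = (707.3 − 300)/(707.3 + 300) = 407.3/1007

Γ = 0.404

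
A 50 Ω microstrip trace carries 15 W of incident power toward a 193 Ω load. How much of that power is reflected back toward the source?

P_reflected ≈ 5.19 W

Γ = (193 − 50)/(193 + 50) = 0.588
|Γ|² = 0.346
P_refl = |Γ|²·P_inc = 5.19 W, P_del = (1 − |Γ|²)·P_inc = 9.81 W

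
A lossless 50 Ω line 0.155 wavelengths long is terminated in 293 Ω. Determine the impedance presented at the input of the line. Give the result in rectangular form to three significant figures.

βl = 2π × 0.155 = 55.8°
tan(βl) = tan(55.8°) = 1.47
Z_in = Z_0·(Z_L + jZ_0·tanβl)/(Z_0 + jZ_L·tanβl)
     = 50·(293 + j73.6)/(50 + j431)

Z_in ≈ 12.3 − j32.6 Ω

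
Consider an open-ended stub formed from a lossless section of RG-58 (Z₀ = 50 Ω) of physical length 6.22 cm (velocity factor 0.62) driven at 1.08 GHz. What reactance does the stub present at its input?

X_in ≈ 42 Ω (inductive)

λ = v/f = 0.62·c / 1.08 GHz = 0.172 m
βl = 2π·l/λ = 2π × 0.361 = 130°
tan(βl) = -1.19
For an open-ended stub, Z_in = −jZ_0·cot(βl) = −jZ_0/tan(βl)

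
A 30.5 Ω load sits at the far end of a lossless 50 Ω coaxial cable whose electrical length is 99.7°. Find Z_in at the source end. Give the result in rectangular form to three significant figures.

tan(βl) = tan(99.7°) = -5.85
Z_in = Z_0·(Z_L + jZ_0·tanβl)/(Z_0 + jZ_L·tanβl)
     = 50·(30.5 − j293)/(50 − j178)

Z_in ≈ 78.2 − j13.4 Ω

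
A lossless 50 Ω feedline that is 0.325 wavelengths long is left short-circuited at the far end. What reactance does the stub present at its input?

βl = 2π × 0.325 = 117°
tan(βl) = -1.96
For a short-circuited stub, Z_in = jZ_0·tan(βl)

X_in ≈ -98.1 Ω (capacitive)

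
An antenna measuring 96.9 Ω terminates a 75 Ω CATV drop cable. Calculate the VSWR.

Γ = (96.9 − 75)/(96.9 + 75) = 0.127
VSWR = (1 + 0.127)/(1 − 0.127)

VSWR ≈ 1.29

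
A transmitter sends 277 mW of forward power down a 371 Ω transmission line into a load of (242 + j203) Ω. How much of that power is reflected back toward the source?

|Γ| = |(-129 + j203)/(613 + j203)| = 0.372
|Γ|² = 0.139
P_refl = |Γ|²·P_inc = 38.4 mW, P_del = (1 − |Γ|²)·P_inc = 239 mW

P_reflected ≈ 38.4 mW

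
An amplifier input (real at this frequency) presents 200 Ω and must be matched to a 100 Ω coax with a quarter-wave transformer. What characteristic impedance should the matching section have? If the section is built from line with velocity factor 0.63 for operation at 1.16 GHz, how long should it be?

Z_qwt = √(Z_0·R_L) = √(100 × 200) = √20000
λ = 0.63·c/f = 0.163 m, so l = λ/4 = 0.0407 m

Z_qwt ≈ 141 Ω; length ≈ 4.07 cm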